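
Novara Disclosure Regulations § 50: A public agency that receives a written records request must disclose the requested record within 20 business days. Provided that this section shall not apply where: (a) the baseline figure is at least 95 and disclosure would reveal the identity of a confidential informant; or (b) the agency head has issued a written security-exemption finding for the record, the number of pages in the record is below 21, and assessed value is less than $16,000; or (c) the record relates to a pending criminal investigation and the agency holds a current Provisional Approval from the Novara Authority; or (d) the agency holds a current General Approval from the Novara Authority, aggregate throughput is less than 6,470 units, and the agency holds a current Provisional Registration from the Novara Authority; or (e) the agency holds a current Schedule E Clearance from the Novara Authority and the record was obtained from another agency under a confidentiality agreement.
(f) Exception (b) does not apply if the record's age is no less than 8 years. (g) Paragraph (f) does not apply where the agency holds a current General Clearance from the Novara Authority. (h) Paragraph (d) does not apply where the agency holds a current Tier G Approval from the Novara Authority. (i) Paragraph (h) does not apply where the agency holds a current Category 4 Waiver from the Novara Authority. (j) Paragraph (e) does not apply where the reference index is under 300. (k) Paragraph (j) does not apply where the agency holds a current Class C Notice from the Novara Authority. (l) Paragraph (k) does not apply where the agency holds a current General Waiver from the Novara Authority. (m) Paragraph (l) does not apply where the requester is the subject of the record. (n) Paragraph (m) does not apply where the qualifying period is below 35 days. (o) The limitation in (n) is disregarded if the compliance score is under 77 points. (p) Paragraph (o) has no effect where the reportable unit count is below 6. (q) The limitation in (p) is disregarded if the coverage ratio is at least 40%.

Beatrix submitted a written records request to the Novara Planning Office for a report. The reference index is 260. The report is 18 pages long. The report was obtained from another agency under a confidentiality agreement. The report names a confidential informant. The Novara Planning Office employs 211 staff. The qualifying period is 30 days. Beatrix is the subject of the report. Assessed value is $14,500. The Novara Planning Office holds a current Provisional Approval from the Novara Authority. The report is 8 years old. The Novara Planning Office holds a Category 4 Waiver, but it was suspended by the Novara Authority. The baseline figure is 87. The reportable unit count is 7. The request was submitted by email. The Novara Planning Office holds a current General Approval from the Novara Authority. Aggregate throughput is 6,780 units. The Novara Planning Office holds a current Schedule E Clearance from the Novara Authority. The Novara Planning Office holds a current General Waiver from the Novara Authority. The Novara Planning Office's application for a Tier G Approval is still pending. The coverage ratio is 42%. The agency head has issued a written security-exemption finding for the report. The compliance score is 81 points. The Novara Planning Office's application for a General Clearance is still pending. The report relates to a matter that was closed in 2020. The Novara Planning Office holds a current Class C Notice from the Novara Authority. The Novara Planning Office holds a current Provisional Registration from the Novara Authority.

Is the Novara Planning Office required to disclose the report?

Exception (a) requires that the baseline figure is at least 95; but the baseline figure is 87, short of 95, so (a) is unavailable.
Exception (b) is satisfied on its face — a written security-exemption finding has been issued; the number of pages in the record is 18, below the 21 limit; assessed value is $14,500, less than the $16,000 limit. However, paragraphs (f)–(g) must be considered: (f) operates against (b): the record's age is 8 years, meeting the 8 years threshold. (g) does not operate here (there is no General Clearance in force), so (f) stands. (b) is therefore removed.
Exception (c) fails — the report relates to a closed matter.
Exception (d) does not apply: aggregate throughput is 6,780 units, not less than 6,470 units.
Exception (e)'s conditions are all satisfied: a current Schedule E Clearance is held; the report was obtained under a confidentiality agreement. But: (j) applies — the reference index is 260, under the 300 limit. (k) is triggered (a current Class C Notice is held), but is set aside by (l): (l) operates against (k): a current General Waiver is held. (m) is triggered (Beatrix is the subject of the report), but is overridden by (n): (n) operates — the qualifying period is 30 days, below the 35 days limit. (o), which would lift (n), does not operate here — the compliance score is 81 points, not under 77 points. (e) is therefore removed.
No exception is made out. the Novara Planning Office falls within the general rule.

Yes — the Novara Planning Office must disclose the report.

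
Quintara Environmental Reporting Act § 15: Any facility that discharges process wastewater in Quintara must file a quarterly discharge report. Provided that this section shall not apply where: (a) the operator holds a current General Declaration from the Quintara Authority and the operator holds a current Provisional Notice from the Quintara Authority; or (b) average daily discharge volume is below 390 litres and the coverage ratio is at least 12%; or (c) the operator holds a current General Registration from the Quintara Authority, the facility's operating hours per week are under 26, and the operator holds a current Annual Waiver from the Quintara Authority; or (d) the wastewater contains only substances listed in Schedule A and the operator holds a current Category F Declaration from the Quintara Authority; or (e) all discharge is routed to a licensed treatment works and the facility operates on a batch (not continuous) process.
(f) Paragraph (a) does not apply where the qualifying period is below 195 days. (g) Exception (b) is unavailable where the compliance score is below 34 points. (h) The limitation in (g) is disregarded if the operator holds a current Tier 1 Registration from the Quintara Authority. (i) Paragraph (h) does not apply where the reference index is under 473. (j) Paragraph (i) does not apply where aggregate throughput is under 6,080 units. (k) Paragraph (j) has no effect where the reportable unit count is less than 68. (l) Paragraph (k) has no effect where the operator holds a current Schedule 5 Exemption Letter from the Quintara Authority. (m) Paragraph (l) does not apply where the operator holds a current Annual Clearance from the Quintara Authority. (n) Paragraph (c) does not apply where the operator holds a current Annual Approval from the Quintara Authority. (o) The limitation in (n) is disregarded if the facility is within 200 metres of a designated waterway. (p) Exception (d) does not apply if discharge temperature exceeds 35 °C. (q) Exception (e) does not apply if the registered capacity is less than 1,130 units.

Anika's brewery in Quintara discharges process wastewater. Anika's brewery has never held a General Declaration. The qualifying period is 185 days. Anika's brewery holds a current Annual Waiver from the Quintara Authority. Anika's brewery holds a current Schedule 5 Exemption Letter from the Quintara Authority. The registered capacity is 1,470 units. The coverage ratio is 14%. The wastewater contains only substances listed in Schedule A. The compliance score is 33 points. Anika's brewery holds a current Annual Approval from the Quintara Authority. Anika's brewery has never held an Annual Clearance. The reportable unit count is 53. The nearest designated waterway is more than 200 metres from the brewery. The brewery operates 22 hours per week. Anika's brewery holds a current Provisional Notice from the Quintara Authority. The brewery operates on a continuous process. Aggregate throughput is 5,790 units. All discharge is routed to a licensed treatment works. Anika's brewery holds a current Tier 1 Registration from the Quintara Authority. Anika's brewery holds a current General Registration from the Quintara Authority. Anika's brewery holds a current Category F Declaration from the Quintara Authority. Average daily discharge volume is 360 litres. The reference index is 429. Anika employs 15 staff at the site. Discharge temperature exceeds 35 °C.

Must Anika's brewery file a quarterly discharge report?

Exception (a) fails — no current General Declaration is held.
Exception (b) is satisfied on its face — average daily discharge volume is 360 litres, below the 390 litres limit; the coverage ratio is 14%, meeting the 12% threshold. Applying paragraphs (g)–(m): (g) would limit (b) — the compliance score is 33 points, below the 34 points limit — but (h) sets (g) aside: (h) operates against (g): a current Tier 1 Registration is held. (i) is engaged (the reference index is 429, under the 473 limit), but is displaced by (j): (j) is triggered — aggregate throughput is 5,790 units, under the 6,080 units limit. (k) is triggered (the reportable unit count is 53, less than the 68 limit), but is set aside by (l): (l) applies — a current Schedule 5 Exemption Letter is held. (m), which would lift (l), is inapplicable — the Annual Clearance is not current. So (b) applies.
All of (c)'s requirements are met (a current General Registration is held; the facility's operating hours per week are 22, under the 26 limit; a current Annual Waiver is held). Turning to paragraphs (n)–(o): (n) operates against (c): a current Annual Approval is held. (o) is inapplicable (the brewery is more than 200 m from any designated waterway), so (n) stands. Exception (c) does not apply.
Exception (d) is satisfied on its face — the wastewater is Schedule-A-only; a current Category F Declaration is held. However, paragraph (p) must be considered: (p) is triggered — discharge temperature exceeds 35 °C. (d) is therefore removed.
Exception (e) does not apply: the facility operates on a continuous process.

No — exception (b) applies; Anika's brewery is not required to file a quarterly discharge report.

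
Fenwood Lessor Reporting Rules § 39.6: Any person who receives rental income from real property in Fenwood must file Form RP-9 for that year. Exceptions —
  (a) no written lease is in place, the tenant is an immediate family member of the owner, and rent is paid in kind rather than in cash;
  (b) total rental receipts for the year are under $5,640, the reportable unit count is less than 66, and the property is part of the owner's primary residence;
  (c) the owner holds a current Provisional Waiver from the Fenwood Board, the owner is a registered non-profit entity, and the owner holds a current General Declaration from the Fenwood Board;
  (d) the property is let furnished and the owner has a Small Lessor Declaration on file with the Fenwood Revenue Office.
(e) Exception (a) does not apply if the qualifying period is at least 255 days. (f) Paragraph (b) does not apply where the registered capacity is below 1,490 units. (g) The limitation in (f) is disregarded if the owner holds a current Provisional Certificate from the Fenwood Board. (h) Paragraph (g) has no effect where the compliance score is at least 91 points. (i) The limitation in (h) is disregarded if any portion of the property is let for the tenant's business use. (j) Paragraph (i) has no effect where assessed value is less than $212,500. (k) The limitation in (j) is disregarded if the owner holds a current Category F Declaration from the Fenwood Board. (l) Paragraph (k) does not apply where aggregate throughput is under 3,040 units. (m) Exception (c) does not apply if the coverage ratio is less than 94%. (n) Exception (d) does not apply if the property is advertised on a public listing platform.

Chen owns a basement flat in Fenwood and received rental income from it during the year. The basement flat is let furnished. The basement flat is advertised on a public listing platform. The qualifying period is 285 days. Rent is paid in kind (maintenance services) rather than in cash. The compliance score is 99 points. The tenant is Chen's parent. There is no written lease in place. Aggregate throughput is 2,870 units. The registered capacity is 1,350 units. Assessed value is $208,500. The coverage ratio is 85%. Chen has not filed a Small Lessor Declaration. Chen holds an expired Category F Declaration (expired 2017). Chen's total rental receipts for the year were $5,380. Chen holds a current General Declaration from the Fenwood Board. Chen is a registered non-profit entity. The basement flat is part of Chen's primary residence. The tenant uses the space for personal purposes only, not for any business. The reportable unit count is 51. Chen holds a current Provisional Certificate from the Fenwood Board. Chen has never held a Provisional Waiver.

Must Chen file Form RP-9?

Exception (a): there is no written lease; the tenant is an immediate family member; rent is paid in kind — every condition holds. But applying paragraph (e): (e) is triggered — the qualifying period is 285 days, meeting the 255 days threshold. Exception (a) does not apply.
All of (b)'s requirements are met (total rental receipts for the year are $5,380, under the $5,640 limit; the reportable unit count is 51, less than the 66 limit; the basement flat is part of the primary residence). However, paragraphs (f)–(l) must be considered: (f) operates — the registered capacity is 1,350 units, below the 1,490 units limit. (g) is triggered (a current Provisional Certificate is held), but is set aside by (h): (h) operates against (g): the compliance score is 99 points, meeting the 91 points threshold. (i) does not operate here (the space is used for personal purposes only), so (h) stands. (b) is therefore removed.
Exception (c) does not apply: there is no Provisional Waiver in force.
Exception (d) does not apply: no Small Lessor Declaration is on file.
No exception applies. The general rule governs.

Yes — Chen must file Form RP-9.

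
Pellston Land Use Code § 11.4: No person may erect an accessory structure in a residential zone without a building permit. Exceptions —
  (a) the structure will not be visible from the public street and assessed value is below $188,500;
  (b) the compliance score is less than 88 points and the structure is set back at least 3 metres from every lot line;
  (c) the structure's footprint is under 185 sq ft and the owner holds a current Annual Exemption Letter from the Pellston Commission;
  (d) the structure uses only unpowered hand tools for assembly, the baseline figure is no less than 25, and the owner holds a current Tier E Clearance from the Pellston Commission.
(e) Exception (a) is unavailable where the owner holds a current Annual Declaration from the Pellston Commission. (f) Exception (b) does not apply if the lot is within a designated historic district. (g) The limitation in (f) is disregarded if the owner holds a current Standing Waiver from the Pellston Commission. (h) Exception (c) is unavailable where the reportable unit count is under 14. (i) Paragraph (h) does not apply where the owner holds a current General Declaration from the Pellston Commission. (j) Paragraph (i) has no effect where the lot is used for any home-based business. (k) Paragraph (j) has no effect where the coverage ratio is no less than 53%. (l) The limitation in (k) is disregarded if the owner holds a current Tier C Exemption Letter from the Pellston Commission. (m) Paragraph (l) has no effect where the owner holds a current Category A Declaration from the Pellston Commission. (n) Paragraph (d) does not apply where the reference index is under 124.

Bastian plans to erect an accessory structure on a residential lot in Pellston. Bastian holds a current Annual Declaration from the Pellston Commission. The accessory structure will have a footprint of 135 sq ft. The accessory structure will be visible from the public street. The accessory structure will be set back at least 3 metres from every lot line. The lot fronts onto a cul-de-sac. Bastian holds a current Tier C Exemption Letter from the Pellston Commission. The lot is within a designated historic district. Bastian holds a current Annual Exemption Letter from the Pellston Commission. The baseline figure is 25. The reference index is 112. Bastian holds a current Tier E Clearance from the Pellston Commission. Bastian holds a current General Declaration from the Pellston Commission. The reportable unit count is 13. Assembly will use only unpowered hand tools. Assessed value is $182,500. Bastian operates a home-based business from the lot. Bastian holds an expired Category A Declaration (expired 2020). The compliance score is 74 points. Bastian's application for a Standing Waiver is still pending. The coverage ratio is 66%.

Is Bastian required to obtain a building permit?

Exception (a) requires that the structure will not be visible from the public street; but the structure will be visible from the street, so (a) is unavailable.
All of (b)'s requirements are met (the compliance score is 74 points, less than the 88 points limit; the setback is at least 3 m on every side). But: (f) operates — the lot is in a historic district. (g) is not triggered (there is no Standing Waiver in force), so (f) stands. So (b) is unavailable.
Exception (c): the structure's footprint is 135 sq ft, under the 185 sq ft limit; a current Annual Exemption Letter is held — every condition holds. Turning to paragraphs (h)–(m): (h) operates against (c): the reportable unit count is 13, under the 14 limit. (i) would limit (h) — a current General Declaration is held — but (j) sets (i) aside: (j) operates against (i): a home-based business operates on the lot. (k) is engaged (the coverage ratio is 66%, meeting the 53% threshold), but is overridden by (l): (l) operates against (k): a current Tier C Exemption Letter is held. (m), which would lift (l), is inapplicable — the Category A Declaration is not current. (c) is therefore removed.
Exception (d)'s conditions are all satisfied: assembly uses only hand tools; the baseline figure is 25, meeting the 25 threshold; a current Tier E Clearance is held. However, paragraph (n) must be considered: (n) operates — the reference index is 112, under the 124 limit. Exception (d) does not apply.
No exception applies. The general rule governs.

Yes — Bastian must obtain a building permit.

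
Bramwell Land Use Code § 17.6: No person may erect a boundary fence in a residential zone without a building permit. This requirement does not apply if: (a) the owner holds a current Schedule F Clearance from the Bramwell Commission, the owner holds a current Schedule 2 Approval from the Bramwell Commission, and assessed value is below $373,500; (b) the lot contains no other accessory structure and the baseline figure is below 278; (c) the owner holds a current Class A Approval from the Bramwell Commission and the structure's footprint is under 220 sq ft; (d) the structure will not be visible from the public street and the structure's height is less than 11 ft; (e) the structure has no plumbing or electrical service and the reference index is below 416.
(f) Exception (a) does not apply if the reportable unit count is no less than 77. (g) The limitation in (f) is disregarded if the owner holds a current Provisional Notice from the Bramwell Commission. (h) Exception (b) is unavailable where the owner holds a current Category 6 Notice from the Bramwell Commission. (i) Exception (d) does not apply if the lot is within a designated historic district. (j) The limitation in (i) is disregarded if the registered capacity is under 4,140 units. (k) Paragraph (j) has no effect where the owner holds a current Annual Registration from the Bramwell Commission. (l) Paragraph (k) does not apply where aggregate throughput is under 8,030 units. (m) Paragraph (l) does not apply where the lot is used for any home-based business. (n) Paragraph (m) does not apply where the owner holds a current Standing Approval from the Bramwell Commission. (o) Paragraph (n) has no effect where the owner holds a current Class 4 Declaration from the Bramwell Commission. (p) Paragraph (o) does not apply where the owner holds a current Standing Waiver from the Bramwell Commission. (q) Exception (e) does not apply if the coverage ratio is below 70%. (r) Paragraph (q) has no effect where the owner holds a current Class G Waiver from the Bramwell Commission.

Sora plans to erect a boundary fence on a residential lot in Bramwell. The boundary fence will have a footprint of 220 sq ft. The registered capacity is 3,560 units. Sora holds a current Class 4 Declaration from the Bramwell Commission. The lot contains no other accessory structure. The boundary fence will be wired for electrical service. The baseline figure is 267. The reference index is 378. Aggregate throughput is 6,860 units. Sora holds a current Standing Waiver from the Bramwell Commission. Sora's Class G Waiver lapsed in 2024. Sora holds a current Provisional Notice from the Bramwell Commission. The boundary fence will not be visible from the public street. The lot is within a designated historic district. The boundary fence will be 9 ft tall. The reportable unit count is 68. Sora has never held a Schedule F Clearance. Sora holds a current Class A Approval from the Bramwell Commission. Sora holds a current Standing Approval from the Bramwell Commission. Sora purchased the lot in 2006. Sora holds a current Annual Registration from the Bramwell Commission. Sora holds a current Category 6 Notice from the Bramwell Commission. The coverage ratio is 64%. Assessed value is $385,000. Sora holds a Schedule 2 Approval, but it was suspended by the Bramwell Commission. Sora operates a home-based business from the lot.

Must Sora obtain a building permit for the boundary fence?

No — exception (d) applies; Sora does not need a building permit.

Exception (a) requires that the owner holds a current Schedule F Clearance from the Bramwell Commission; but the Schedule F Clearance is not current, so (a) is unavailable.
Exception (b): the lot has no other accessory structure; the baseline figure is 267, below the 278 limit — every condition holds. But: (h) operates against (b): a current Category 6 Notice is held. So (b) is unavailable.
Exception (c) does not apply: the structure's footprint is 220 sq ft, not under 220 sq ft.
All of (d)'s requirements are met (the structure will not be visible from the street; the structure's height is 9 ft, less than the 11 ft limit). Under paragraphs (i)–(p): (i) would limit (d) — the lot is in a historic district — but (j) sets (i) aside: (j) applies — the registered capacity is 3,560 units, under the 4,140 units limit. (k) would limit (j) — a current Annual Registration is held — but (l) sets (k) aside: (l) operates against (k): aggregate throughput is 6,860 units, under the 8,030 units limit. (m) operates (a home-based business operates on the lot), but yields to (n): (n) operates — a current Standing Approval is held. (o) operates (a current Class 4 Declaration is held), but yields to (p): (p) operates — a current Standing Waiver is held. (d) remains available.
Exception (e) does not apply: electrical service is planned.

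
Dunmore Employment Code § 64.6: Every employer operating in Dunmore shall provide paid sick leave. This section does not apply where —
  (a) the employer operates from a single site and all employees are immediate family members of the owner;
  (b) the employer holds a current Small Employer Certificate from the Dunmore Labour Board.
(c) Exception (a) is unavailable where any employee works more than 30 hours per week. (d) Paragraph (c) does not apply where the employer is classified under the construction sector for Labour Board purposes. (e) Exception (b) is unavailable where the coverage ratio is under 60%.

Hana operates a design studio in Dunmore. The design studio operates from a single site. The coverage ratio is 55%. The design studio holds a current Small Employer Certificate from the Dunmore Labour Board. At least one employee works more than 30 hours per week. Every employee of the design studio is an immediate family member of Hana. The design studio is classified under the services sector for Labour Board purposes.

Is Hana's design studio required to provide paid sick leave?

Exception (a)'s conditions are all satisfied: the employer operates from a single site; every employee is an immediate family member. Turning to paragraphs (c)–(d): (c) operates against (a): at least one employee exceeds 30 hours/week. (d), which would lift (c), is not engaged — the design studio is classified under the services sector. (a) is therefore removed.
Exception (b)'s conditions are all satisfied: a current Small Employer Certificate is held. Turning to paragraph (e): (e) applies — the coverage ratio is 55%, under the 60% limit. So (b) is unavailable.
Every exception is unavailable, so the rule governs.

Yes — Hana's design studio must provide paid sick leave.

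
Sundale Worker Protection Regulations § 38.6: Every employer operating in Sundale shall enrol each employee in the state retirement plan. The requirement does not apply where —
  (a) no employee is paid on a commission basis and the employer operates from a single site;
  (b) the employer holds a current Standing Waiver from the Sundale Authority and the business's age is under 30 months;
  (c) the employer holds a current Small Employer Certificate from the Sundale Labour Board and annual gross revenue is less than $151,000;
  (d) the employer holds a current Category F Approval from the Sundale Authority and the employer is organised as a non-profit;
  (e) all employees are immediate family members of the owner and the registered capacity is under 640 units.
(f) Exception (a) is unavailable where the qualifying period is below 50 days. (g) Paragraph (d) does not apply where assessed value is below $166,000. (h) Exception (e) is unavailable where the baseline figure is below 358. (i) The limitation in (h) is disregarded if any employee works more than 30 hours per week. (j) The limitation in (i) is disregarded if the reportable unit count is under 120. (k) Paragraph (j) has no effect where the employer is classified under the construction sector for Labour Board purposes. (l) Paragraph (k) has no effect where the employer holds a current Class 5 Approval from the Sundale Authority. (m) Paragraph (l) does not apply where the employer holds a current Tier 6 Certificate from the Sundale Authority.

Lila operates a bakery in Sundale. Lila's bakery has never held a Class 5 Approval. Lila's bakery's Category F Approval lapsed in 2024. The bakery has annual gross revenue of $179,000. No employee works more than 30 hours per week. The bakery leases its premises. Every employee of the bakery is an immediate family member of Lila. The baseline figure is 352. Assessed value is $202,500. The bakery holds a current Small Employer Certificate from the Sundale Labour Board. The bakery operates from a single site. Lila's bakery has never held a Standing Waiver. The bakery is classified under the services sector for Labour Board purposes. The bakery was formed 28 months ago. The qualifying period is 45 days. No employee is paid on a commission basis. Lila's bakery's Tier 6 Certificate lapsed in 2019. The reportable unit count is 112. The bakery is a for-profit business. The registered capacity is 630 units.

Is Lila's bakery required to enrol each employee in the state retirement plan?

Yes — Lila's bakery must enrol each employee in the state retirement plan.

Exception (a) is satisfied on its face — no employee is paid on commission; the employer operates from a single site. However, paragraph (f) must be considered: (f) applies — the qualifying period is 45 days, below the 50 days limit. Exception (a) does not apply.
Exception (b) does not apply: there is no Standing Waiver in force.
Exception (c) requires that annual gross revenue is less than $151,000; but annual gross revenue is $179,000, not less than $151,000, so (c) is unavailable.
Exception (d) requires that the employer holds a current Category F Approval from the Sundale Authority; but the Category F Approval is not current, so (d) is unavailable.
All of (e)'s requirements are met (every employee is an immediate family member; the registered capacity is 630 units, under the 640 units limit). But applying paragraphs (h)–(m): (h) operates against (e): the baseline figure is 352, below the 358 limit. (i), which would lift (h), is not engaged — no employee exceeds 30 hours/week. Exception (e) does not apply.
No exception is made out. Lila's bakery falls within the general rule.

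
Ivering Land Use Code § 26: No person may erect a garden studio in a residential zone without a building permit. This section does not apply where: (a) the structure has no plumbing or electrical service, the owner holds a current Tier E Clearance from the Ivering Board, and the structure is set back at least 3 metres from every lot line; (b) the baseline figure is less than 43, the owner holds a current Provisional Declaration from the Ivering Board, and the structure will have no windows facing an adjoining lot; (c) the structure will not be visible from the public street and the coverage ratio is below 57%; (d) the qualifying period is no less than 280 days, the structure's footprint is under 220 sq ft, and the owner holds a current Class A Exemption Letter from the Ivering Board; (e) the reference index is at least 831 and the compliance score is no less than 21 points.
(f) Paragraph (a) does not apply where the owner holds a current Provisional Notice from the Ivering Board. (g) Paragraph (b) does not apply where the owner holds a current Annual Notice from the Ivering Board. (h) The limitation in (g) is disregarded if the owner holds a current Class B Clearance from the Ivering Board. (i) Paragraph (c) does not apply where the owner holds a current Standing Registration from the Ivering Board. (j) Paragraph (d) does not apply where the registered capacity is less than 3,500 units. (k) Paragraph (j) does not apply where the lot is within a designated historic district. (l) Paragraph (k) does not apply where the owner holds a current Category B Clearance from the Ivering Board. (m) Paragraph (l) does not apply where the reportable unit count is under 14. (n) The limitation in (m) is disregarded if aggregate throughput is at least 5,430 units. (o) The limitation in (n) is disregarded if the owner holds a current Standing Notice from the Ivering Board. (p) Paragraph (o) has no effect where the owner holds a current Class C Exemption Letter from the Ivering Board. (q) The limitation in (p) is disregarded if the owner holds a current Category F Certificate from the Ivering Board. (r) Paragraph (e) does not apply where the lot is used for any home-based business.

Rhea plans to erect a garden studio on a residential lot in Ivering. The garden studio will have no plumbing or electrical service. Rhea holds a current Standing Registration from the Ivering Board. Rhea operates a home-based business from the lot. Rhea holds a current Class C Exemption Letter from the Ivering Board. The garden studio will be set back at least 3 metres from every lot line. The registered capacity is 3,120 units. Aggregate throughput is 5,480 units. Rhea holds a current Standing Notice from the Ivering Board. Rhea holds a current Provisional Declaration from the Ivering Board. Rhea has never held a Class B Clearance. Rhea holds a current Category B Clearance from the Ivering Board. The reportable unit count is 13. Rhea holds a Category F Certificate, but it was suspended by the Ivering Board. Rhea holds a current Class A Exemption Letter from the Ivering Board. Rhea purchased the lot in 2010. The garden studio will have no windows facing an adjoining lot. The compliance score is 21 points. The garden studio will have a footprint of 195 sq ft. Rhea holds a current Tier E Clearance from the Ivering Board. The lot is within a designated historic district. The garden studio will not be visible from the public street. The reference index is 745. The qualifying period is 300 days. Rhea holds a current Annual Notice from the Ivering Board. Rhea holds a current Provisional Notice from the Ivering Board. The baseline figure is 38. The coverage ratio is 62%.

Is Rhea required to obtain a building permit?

All of (a)'s requirements are met (there is no plumbing or electrical service; a current Tier E Clearance is held; the setback is at least 3 m on every side). But: (f) applies — a current Provisional Notice is held. (a) is therefore removed.
All of (b)'s requirements are met (the baseline figure is 38, less than the 43 limit; a current Provisional Declaration is held; no windows face an adjoining lot). Turning to paragraphs (g)–(h): (g) operates — a current Annual Notice is held. (h), which would lift (g), does not operate here — there is no Class B Clearance in force. So (b) is unavailable.
Exception (c) fails — the coverage ratio is 62%, not below 57%.
Exception (d): the qualifying period is 300 days, meeting the 280 days threshold; the structure's footprint is 195 sq ft, under the 220 sq ft limit; a current Class A Exemption Letter is held — every condition holds. But: (j) operates against (d): the registered capacity is 3,120 units, less than the 3,500 units limit. (k) operates (the lot is in a historic district), but is overridden by (l): (l) operates against (k): a current Category B Clearance is held. (m) operates (the reportable unit count is 13, under the 14 limit), but is overridden by (n): (n) operates — aggregate throughput is 5,480 units, meeting the 5,430 units threshold. (o) would limit (n) — a current Standing Notice is held — but (p) sets (o) aside: (p) operates against (o): a current Class C Exemption Letter is held. (q) is not triggered (the Category F Certificate is not current), so (p) stands. (d) is therefore removed.
Exception (e) requires that the reference index is at least 831; but the reference index is 745, short of 831, so (e) is unavailable.
No exception displaces § 26.

Yes — Rhea must obtain a building permit.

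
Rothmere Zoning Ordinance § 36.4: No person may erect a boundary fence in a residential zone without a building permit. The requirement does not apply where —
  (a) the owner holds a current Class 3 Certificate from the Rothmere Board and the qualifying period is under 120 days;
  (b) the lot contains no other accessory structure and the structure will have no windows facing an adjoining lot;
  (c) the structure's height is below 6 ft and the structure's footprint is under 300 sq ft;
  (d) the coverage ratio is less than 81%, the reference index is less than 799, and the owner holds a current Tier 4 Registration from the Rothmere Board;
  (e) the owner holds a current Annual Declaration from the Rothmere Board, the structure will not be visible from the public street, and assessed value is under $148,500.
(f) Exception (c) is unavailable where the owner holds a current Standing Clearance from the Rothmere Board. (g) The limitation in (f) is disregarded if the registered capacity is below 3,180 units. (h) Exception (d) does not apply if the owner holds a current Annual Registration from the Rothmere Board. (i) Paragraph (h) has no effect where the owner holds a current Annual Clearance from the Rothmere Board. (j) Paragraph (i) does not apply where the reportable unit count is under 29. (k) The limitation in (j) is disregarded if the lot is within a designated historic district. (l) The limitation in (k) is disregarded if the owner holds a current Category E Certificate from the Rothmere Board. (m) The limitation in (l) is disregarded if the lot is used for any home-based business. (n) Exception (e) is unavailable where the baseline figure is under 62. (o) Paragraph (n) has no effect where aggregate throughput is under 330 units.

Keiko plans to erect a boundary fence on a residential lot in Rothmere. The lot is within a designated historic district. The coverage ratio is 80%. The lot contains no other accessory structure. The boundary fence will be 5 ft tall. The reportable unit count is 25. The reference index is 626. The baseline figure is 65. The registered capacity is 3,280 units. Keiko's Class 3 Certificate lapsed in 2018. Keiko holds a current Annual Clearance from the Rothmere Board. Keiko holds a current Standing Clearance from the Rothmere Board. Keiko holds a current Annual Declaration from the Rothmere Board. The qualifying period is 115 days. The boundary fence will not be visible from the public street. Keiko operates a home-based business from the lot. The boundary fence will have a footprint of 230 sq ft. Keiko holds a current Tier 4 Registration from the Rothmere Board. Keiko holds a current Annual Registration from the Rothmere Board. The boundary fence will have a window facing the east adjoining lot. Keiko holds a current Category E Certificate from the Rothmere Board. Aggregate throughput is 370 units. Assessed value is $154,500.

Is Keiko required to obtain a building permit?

Exception (a) fails — no current Class 3 Certificate is held.
Exception (b) does not apply: a window faces an adjoining lot.
Exception (c) is satisfied on its face — the structure's height is 5 ft, below the 6 ft limit; the structure's footprint is 230 sq ft, under the 300 sq ft limit. Turning to paragraphs (f)–(g): (f) is engaged — a current Standing Clearance is held. (g) is not engaged (the registered capacity is 3,280 units, not below 3,180 units), so (f) stands. (c) is therefore removed.
Exception (d) is satisfied on its face — the coverage ratio is 80%, less than the 81% limit; the reference index is 626, less than the 799 limit; a current Tier 4 Registration is held. Under paragraphs (h)–(m): (h) would limit (d) — a current Annual Registration is held — but (i) sets (h) aside: (i) operates against (h): a current Annual Clearance is held. (j) operates (the reportable unit count is 25, under the 29 limit), but is displaced by (k): (k) operates against (j): the lot is in a historic district. (l) would limit (k) — a current Category E Certificate is held — but (m) sets (l) aside: (m) operates against (l): a home-based business operates on the lot. So (d) applies.
Exception (e) requires that assessed value is under $148,500; but assessed value is $154,500, not under $148,500, so (e) is unavailable.

No — exception (d) applies; Keiko does not need a building permit.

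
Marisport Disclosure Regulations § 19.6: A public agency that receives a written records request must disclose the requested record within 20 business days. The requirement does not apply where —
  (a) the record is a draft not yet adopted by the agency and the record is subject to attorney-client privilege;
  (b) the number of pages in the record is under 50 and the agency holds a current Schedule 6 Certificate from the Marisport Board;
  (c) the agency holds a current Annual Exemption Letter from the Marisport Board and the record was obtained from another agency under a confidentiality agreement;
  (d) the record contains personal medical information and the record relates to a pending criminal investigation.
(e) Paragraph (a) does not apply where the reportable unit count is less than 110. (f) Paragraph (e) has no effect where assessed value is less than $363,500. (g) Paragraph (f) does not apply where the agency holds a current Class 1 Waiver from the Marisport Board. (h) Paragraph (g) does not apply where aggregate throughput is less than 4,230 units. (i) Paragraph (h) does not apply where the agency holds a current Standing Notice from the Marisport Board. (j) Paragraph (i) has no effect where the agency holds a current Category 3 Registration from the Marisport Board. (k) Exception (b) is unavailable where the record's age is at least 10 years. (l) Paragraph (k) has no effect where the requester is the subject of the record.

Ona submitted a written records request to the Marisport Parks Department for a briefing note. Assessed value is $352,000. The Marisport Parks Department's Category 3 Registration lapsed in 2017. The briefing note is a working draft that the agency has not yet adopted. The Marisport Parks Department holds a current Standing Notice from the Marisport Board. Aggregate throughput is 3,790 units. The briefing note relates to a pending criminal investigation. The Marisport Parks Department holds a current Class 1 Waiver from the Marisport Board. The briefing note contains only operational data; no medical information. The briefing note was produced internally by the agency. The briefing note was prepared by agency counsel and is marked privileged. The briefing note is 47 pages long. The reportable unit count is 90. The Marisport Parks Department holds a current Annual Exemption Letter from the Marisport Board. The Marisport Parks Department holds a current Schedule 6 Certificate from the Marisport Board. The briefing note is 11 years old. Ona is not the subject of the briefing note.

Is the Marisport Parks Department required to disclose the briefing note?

Yes — the Marisport Parks Department must disclose the briefing note.

Exception (a)'s conditions are all satisfied: the briefing note is an unadopted draft; the briefing note is privileged. But applying paragraphs (e)–(j): (e) is engaged — the reportable unit count is 90, less than the 110 limit. (f) is triggered (assessed value is $352,000, less than the $363,500 limit), but is overridden by (g): (g) operates — a current Class 1 Waiver is held. (h) would limit (g) — aggregate throughput is 3,790 units, less than the 4,230 units limit — but (i) sets (h) aside: (i) operates against (h): a current Standing Notice is held. (j), which would lift (i), does not operate here — no current Category 3 Registration is held. (a) is therefore removed.
Exception (b) is satisfied on its face — the number of pages in the record is 47, under the 50 limit; a current Schedule 6 Certificate is held. But applying paragraphs (k)–(l): (k) operates against (b): the record's age is 11 years, meeting the 10 years threshold. (l) is not engaged (Ona is not the subject of the briefing note), so (k) stands. So (b) is unavailable.
Exception (c) requires that the record was obtained from another agency under a confidentiality agreement; but the briefing note was produced internally, so (c) is unavailable.
Exception (d) requires that the record contains personal medical information; but the briefing note contains only operational data, so (d) is unavailable.
No exception is made out. the Marisport Parks Department falls within the general rule.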